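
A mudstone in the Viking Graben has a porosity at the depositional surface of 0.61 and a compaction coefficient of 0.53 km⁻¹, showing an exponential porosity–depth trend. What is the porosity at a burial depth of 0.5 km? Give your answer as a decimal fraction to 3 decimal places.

0.468

phi = phi₀·exp(−c·z) = 0.61 × exp(−0.53 × 0.5) = 0.61 × exp(−0.265)
  = 0.61 × 0.7672 = 0.4680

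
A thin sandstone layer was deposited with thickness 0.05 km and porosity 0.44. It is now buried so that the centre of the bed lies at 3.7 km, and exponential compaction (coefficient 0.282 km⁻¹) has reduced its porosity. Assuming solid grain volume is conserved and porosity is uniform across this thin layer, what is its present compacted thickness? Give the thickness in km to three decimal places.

0.033 km

Porosity at 3.7 km: φ = 0.44·exp(−0.282×3.7) = 0.1550
Solid-volume conservation: h(1−φ) = h₀(1−φ₀) ⇒ h = h₀·(1−φ₀)/(1−φ)
h = 0.05 × (1 − 0.44)/(1 − 0.1550) = 0.05 × 0.6627 = 0.0331 km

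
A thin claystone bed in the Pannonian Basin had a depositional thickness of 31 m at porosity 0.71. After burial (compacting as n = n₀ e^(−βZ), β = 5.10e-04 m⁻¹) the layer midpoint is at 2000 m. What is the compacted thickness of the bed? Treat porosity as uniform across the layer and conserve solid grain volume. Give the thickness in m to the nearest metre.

Working in km (1 km = 1000 m; β in km⁻¹ = β in m⁻¹ × 1000):
Porosity at 2 km: n = 0.71·exp(−0.51×2) = 0.2560
Solid-volume conservation: h(1−n) = h₀(1−n₀) ⇒ h = h₀·(1−n₀)/(1−n)
h = 0.031 × (1 − 0.71)/(1 − 0.2560) = 0.031 × 0.3898 = 0.0121 km

12 m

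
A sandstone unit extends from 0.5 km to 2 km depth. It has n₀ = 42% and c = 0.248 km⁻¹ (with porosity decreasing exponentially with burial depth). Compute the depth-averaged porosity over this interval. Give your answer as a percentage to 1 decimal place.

⟨n⟩ = (1/(z₂−z₁)) ∫ n₀ e^(−cz) dz = n₀·(e^(−c·z₁) − e^(−c·z₂)) / (c·(z₂−z₁))
e^(−0.248×0.5) = 0.8834; e^(−0.248×2) = 0.6090
⟨n⟩ = 0.42 × (0.8834 − 0.6090) / (0.248 × 1.5) = 0.42 × 0.7377 = 0.3098

31.0%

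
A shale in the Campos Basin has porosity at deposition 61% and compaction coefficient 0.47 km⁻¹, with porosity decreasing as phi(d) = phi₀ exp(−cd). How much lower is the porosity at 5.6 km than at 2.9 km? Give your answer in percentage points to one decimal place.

phi(2.9) = 0.61·e^(−0.47×2.9) = 0.1561
phi(5.6) = 0.61·e^(−0.47×5.6) = 0.0439
Δphi = 0.1561 − 0.0439 = 0.1122

11.2 percentage points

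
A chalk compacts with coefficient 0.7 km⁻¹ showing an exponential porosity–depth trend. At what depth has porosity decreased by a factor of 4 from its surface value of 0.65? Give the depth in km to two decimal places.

1.98 km

phi/phi₀ = 1/4 ⇒ exp(−k·d) = 1/4 ⇒ d = ln(4) / k
d = 1.3863 / 0.7 = 1.980 km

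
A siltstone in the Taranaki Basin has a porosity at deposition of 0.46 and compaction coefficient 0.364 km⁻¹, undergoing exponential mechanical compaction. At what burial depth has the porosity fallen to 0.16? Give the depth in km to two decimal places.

Invert Athy's law: Z = ln(n₀/n) / c
Z = ln(0.46/0.16) / 0.364 = ln(2.875) / 0.364 = 1.0561 / 0.364 = 2.901 km

2.90 km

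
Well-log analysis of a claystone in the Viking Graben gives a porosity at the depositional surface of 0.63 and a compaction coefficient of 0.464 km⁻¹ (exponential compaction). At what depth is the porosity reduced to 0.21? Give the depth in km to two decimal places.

Invert Athy's law: Z = ln(φ₀/φ) / β
Z = ln(0.63/0.21) / 0.464 = ln(3) / 0.464 = 1.0986 / 0.464 = 2.368 km

2.37 km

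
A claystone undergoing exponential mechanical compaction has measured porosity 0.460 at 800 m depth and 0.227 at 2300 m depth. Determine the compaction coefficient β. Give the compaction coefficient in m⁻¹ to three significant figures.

0.000471 m⁻¹

Working in km (1 km = 1000 m; β in km⁻¹ = β in m⁻¹ × 1000):
Athy: φ(z) = φ₀ e^(−βz) ⇒ φ₁/φ₂ = e^{β(z₂−z₁)} ⇒ β = ln(φ₁/φ₂)/(z₂−z₁)
β = ln(0.46/0.227) / (2.3 − 0.8) = ln(2.026) / 1.5 = 0.7063 / 1.5 = 0.4709 km⁻¹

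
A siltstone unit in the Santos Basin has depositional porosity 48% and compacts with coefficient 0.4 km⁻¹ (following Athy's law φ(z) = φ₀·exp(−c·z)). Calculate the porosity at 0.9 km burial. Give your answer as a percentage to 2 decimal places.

33.49%

φ = φ₀·exp(−c·z) = 0.48 × exp(−0.4 × 0.9) = 0.48 × exp(−0.36)
  = 0.48 × 0.6977 = 0.3349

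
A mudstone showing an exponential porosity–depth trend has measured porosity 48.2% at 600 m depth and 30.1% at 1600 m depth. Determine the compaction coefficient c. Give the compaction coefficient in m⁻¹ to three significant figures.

Working in km (1 km = 1000 m; c in km⁻¹ = c in m⁻¹ × 1000):
Athy: n(d) = n₀ e^(−cd) ⇒ n₁/n₂ = e^{c(d₂−d₁)} ⇒ c = ln(n₁/n₂)/(d₂−d₁)
c = ln(0.482/0.301) / (1.6 − 0.6) = ln(1.601) / 1 = 0.4708 / 1 = 0.4708 km⁻¹

0.000471 m⁻¹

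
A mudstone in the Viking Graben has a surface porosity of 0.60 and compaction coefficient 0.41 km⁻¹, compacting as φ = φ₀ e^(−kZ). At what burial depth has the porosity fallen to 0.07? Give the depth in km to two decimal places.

Invert Athy's law: Z = ln(φ₀/φ) / k
Z = ln(0.6/0.07) / 0.41 = ln(8.571) / 0.41 = 2.1484 / 0.41 = 5.240 km

5.24 km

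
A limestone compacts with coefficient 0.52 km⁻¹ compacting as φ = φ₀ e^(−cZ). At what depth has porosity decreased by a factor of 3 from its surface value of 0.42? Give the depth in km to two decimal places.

φ/φ₀ = 1/3 ⇒ exp(−c·Z) = 1/3 ⇒ Z = ln(3) / c
Z = 1.0986 / 0.52 = 2.113 km

2.11 km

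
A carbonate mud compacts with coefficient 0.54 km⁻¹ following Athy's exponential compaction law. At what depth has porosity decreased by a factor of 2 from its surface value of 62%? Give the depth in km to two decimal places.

1.28 km

phi/phi₀ = 1/2 ⇒ exp(−c·d) = 1/2 ⇒ d = ln(2) / c
d = 0.6931 / 0.54 = 1.284 km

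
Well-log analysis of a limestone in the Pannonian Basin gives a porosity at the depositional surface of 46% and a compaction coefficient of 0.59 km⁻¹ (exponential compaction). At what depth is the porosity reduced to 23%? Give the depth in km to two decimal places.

1.17 km

Invert Athy's law: z = ln(φ₀/φ) / k
z = ln(0.46/0.23) / 0.59 = ln(2) / 0.59 = 0.6931 / 0.59 = 1.175 km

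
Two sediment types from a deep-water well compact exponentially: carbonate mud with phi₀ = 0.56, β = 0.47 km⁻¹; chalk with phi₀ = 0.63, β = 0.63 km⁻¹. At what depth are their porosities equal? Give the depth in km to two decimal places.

Set phi₀ₐ e^(−βₐd) = phi₀ᵦ e^(−βᵦd) ⇒ ln(phi₀ₐ/phi₀ᵦ) = (βₐ − βᵦ)·d
d = ln(0.56/0.63) / (0.47 − 0.63) = -0.1178 / -0.16 = 0.736 km

0.74 km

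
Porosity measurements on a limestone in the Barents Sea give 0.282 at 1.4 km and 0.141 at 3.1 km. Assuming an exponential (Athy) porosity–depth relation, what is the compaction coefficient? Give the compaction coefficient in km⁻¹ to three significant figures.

Athy: phi(Z) = phi₀ e^(−kZ) ⇒ phi₁/phi₂ = e^{k(Z₂−Z₁)} ⇒ k = ln(phi₁/phi₂)/(Z₂−Z₁)
k = ln(0.282/0.141) / (3.1 − 1.4) = ln(2) / 1.7 = 0.6931 / 1.7 = 0.4077 km⁻¹

0.408 km⁻¹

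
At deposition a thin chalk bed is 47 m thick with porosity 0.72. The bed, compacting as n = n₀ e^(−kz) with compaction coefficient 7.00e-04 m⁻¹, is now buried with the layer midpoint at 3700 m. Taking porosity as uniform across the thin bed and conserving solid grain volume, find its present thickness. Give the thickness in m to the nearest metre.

14 m

Working in km (1 km = 1000 m; k in km⁻¹ = k in m⁻¹ × 1000):
Porosity at 3.7 km: n = 0.72·exp(−0.7×3.7) = 0.0540
Solid-volume conservation: h(1−n) = h₀(1−n₀) ⇒ h = h₀·(1−n₀)/(1−n)
h = 0.047 × (1 − 0.72)/(1 − 0.0540) = 0.047 × 0.2960 = 0.0139 km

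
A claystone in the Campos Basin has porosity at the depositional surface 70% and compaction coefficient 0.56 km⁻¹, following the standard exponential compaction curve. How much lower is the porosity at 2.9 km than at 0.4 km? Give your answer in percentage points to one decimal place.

42.2 percentage points

phi(0.4) = 0.7·e^(−0.56×0.4) = 0.5595
phi(2.9) = 0.7·e^(−0.56×2.9) = 0.1380
Δphi = 0.5595 − 0.1380 = 0.4215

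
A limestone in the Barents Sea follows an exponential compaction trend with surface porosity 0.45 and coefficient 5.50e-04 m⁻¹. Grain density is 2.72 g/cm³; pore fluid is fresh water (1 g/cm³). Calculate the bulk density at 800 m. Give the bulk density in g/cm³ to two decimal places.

2.22 g/cm³

Working in km (1 km = 1000 m; k in km⁻¹ = k in m⁻¹ × 1000):
Porosity at depth: φ = 0.45·exp(−0.55×0.8) = 0.45×0.6440 = 0.2898
Bulk density: ρ_b = (1−φ)ρ_g + φ·ρ_f = 0.7102×2.72 + 0.2898×1
       = 1.932 + 0.290 = 2.222 g/cm³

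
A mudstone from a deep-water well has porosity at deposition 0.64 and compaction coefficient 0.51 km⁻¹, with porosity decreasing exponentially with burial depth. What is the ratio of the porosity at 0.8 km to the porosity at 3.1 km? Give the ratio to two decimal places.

phi(d₁)/phi(d₂) = e^(−c·d₁)/e^(−c·d₂) = e^{c(d₂−d₁)}
= exp(0.51 × 2.3) = exp(1.173) = 3.2317

3.23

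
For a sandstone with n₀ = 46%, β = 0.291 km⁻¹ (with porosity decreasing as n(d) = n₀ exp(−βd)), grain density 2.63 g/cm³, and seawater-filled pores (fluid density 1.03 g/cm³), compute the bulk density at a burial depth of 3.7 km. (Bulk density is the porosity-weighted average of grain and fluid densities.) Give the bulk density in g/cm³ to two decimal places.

2.38 g/cm³

Porosity at depth: n = 0.46·exp(−0.291×3.7) = 0.46×0.3407 = 0.1567
Bulk density: ρ_b = (1−n)ρ_g + n·ρ_f = 0.8433×2.63 + 0.1567×1.03
       = 2.218 + 0.161 = 2.379 g/cm³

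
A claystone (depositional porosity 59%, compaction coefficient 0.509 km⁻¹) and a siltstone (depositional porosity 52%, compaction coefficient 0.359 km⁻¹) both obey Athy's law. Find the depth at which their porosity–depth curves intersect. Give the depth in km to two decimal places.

0.84 km

Set φ₀ₐ e^(−βₐd) = φ₀ᵦ e^(−βᵦd) ⇒ ln(φ₀ₐ/φ₀ᵦ) = (βₐ − βᵦ)·d
d = ln(0.59/0.52) / (0.509 − 0.359) = 0.1263 / 0.15 = 0.842 km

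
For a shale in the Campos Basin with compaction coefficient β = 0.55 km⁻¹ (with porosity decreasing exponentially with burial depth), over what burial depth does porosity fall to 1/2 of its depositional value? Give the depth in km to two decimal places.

φ/φ₀ = 1/2 ⇒ exp(−β·d) = 1/2 ⇒ d = ln(2) / β
d = 0.6931 / 0.55 = 1.260 km

1.26 km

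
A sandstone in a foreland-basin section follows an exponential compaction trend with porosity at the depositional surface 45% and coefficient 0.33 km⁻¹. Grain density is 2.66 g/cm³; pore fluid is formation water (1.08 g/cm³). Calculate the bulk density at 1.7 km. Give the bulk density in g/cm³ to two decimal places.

Porosity at depth: φ = 0.45·exp(−0.33×1.7) = 0.45×0.5706 = 0.2568
Bulk density: ρ_b = (1−φ)ρ_g + φ·ρ_f = 0.7432×2.66 + 0.2568×1.08
       = 1.977 + 0.277 = 2.254 g/cm³

2.25 g/cm³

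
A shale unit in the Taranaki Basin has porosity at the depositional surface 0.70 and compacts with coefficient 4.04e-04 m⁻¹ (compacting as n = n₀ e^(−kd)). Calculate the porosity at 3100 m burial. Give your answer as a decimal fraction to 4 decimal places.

Working in km (1 km = 1000 m; k in km⁻¹ = k in m⁻¹ × 1000):
n = n₀·exp(−k·d) = 0.7 × exp(−0.404 × 3.1) = 0.7 × exp(−1.252)
  = 0.7 × 0.2858 = 0.2001

0.2001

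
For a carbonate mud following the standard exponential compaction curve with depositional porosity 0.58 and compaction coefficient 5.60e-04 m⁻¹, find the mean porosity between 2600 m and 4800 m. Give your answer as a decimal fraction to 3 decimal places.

Working in km (1 km = 1000 m; β in km⁻¹ = β in m⁻¹ × 1000):
⟨n⟩ = (1/(Z₂−Z₁)) ∫ n₀ e^(−βZ) dZ = n₀·(e^(−β·Z₁) − e^(−β·Z₂)) / (β·(Z₂−Z₁))
e^(−0.56×2.6) = 0.2332; e^(−0.56×4.8) = 0.0680
⟨n⟩ = 0.58 × (0.2332 − 0.0680) / (0.56 × 2.2) = 0.58 × 0.1341 = 0.0777

0.078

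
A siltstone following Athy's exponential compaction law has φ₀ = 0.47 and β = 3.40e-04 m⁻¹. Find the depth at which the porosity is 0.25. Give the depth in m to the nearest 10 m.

Working in km (1 km = 1000 m; β in km⁻¹ = β in m⁻¹ × 1000):
Invert Athy's law: z = ln(φ₀/φ) / β
z = ln(0.47/0.25) / 0.34 = ln(1.88) / 0.34 = 0.6313 / 0.34 = 1.857 km

1860 m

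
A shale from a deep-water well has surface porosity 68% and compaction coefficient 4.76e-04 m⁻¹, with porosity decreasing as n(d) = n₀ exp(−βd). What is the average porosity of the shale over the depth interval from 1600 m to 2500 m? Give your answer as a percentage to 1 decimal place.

25.8%

Working in km (1 km = 1000 m; β in km⁻¹ = β in m⁻¹ × 1000):
⟨n⟩ = (1/(d₂−d₁)) ∫ n₀ e^(−βd) dd = n₀·(e^(−β·d₁) − e^(−β·d₂)) / (β·(d₂−d₁))
e^(−0.476×1.6) = 0.4669; e^(−0.476×2.5) = 0.3042
⟨n⟩ = 0.68 × (0.4669 − 0.3042) / (0.476 × 0.9) = 0.68 × 0.3798 = 0.2582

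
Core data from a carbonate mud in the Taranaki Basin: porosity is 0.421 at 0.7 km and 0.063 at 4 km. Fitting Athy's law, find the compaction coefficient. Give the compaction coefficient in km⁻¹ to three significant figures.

0.576 km⁻¹

Athy: φ(d) = φ₀ e^(−kd) ⇒ φ₁/φ₂ = e^{k(d₂−d₁)} ⇒ k = ln(φ₁/φ₂)/(d₂−d₁)
k = ln(0.421/0.063) / (4 − 0.7) = ln(6.683) / 3.3 = 1.8995 / 3.3 = 0.5756 km⁻¹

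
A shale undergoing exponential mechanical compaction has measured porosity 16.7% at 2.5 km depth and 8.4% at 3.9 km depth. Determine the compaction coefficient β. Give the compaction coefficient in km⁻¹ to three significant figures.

0.491 km⁻¹

Athy: φ(d) = φ₀ e^(−βd) ⇒ φ₁/φ₂ = e^{β(d₂−d₁)} ⇒ β = ln(φ₁/φ₂)/(d₂−d₁)
β = ln(0.167/0.084) / (3.9 − 2.5) = ln(1.988) / 1.4 = 0.6872 / 1.4 = 0.4908 km⁻¹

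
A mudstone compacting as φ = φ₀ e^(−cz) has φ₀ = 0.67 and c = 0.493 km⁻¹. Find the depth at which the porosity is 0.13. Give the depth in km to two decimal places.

Invert Athy's law: z = ln(φ₀/φ) / c
z = ln(0.67/0.13) / 0.493 = ln(5.154) / 0.493 = 1.6397 / 0.493 = 3.326 km

3.33 km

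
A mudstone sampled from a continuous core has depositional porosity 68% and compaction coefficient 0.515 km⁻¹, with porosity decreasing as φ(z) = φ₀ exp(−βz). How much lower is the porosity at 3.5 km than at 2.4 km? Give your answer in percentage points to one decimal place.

8.5 percentage points

φ(2.4) = 0.68·e^(−0.515×2.4) = 0.1976
φ(3.5) = 0.68·e^(−0.515×3.5) = 0.1121
Δφ = 0.1976 − 0.1121 = 0.0854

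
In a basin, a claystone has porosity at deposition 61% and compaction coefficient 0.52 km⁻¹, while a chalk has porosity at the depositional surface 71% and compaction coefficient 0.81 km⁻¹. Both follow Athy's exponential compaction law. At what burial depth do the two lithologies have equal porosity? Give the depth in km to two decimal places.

0.52 km

Set n₀ₐ e^(−βₐd) = n₀ᵦ e^(−βᵦd) ⇒ ln(n₀ₐ/n₀ᵦ) = (βₐ − βᵦ)·d
d = ln(0.61/0.71) / (0.52 − 0.81) = -0.1518 / -0.29 = 0.523 km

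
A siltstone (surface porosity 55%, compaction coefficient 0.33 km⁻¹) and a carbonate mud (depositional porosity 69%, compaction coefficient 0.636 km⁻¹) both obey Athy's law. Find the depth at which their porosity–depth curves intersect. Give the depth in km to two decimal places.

Set φ₀ₐ e^(−βₐz) = φ₀ᵦ e^(−βᵦz) ⇒ ln(φ₀ₐ/φ₀ᵦ) = (βₐ − βᵦ)·z
z = ln(0.55/0.69) / (0.33 − 0.636) = -0.2268 / -0.306 = 0.741 km

0.74 km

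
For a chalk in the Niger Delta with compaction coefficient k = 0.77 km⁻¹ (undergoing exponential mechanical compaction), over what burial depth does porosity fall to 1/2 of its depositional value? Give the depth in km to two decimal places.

0.90 km

n/n₀ = 1/2 ⇒ exp(−k·z) = 1/2 ⇒ z = ln(2) / k
z = 0.6931 / 0.77 = 0.900 km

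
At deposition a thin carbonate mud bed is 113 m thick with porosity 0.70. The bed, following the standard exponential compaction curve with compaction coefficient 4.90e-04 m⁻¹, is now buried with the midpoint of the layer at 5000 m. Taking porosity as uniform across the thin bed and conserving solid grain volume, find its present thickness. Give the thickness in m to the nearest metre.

Working in km (1 km = 1000 m; k in km⁻¹ = k in m⁻¹ × 1000):
Porosity at 5 km: n = 0.7·exp(−0.49×5) = 0.0604
Solid-volume conservation: h(1−n) = h₀(1−n₀) ⇒ h = h₀·(1−n₀)/(1−n)
h = 0.113 × (1 − 0.7)/(1 − 0.0604) = 0.113 × 0.3193 = 0.0361 km

36 m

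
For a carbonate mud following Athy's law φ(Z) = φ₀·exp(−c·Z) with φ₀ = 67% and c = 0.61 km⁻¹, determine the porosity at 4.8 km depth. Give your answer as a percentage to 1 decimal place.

φ = φ₀·exp(−c·Z) = 0.67 × exp(−0.61 × 4.8) = 0.67 × exp(−2.928)
  = 0.67 × 0.0535 = 0.0358

3.6%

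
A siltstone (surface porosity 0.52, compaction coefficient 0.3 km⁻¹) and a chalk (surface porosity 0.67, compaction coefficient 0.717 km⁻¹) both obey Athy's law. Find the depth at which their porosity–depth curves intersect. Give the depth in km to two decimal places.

Set phi₀ₐ e^(−βₐz) = phi₀ᵦ e^(−βᵦz) ⇒ ln(phi₀ₐ/phi₀ᵦ) = (βₐ − βᵦ)·z
z = ln(0.52/0.67) / (0.3 − 0.717) = -0.2534 / -0.417 = 0.608 km

0.61 km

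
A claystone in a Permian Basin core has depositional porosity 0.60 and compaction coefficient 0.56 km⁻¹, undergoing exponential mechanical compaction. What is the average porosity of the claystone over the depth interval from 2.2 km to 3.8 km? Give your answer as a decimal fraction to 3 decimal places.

0.116

⟨phi⟩ = (1/(d₂−d₁)) ∫ phi₀ e^(−cd) dd = phi₀·(e^(−c·d₁) − e^(−c·d₂)) / (c·(d₂−d₁))
e^(−0.56×2.2) = 0.2917; e^(−0.56×3.8) = 0.1191
⟨phi⟩ = 0.6 × (0.2917 − 0.1191) / (0.56 × 1.6) = 0.6 × 0.1927 = 0.1156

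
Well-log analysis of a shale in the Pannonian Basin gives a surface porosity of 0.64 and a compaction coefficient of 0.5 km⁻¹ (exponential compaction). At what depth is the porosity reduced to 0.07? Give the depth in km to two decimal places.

4.43 km

Invert Athy's law: Z = ln(phi₀/phi) / k
Z = ln(0.64/0.07) / 0.5 = ln(9.143) / 0.5 = 2.2130 / 0.5 = 4.426 km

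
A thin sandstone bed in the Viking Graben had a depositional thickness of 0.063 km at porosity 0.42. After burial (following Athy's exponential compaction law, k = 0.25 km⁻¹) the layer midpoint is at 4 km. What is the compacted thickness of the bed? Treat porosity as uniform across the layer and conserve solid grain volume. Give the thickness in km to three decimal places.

Porosity at 4 km: n = 0.42·exp(−0.25×4) = 0.1545
Solid-volume conservation: h(1−n) = h₀(1−n₀) ⇒ h = h₀·(1−n₀)/(1−n)
h = 0.063 × (1 − 0.42)/(1 − 0.1545) = 0.063 × 0.6860 = 0.0432 km

0.043 km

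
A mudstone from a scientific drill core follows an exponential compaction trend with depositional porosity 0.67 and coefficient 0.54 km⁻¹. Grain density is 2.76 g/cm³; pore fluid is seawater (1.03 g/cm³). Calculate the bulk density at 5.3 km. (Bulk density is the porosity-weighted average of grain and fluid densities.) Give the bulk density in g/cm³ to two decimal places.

Porosity at depth: φ = 0.67·exp(−0.54×5.3) = 0.67×0.0572 = 0.0383
Bulk density: ρ_b = (1−φ)ρ_g + φ·ρ_f = 0.9617×2.76 + 0.0383×1.03
       = 2.654 + 0.039 = 2.694 g/cm³

2.69 g/cm³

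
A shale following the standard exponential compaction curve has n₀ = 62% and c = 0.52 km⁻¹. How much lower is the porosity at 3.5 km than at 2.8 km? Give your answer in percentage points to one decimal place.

4.4 percentage points

n(2.8) = 0.62·e^(−0.52×2.8) = 0.1446
n(3.5) = 0.62·e^(−0.52×3.5) = 0.1005
Δn = 0.1446 − 0.1005 = 0.0441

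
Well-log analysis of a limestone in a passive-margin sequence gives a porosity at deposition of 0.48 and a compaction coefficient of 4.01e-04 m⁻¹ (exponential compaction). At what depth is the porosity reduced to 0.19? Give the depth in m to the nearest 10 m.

2310 m

Working in km (1 km = 1000 m; β in km⁻¹ = β in m⁻¹ × 1000):
Invert Athy's law: Z = ln(phi₀/phi) / β
Z = ln(0.48/0.19) / 0.401 = ln(2.526) / 0.401 = 0.9268 / 0.401 = 2.311 km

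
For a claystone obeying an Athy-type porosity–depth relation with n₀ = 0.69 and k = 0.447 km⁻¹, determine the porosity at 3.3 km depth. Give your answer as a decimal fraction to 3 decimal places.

n = n₀·exp(−k·z) = 0.69 × exp(−0.447 × 3.3) = 0.69 × exp(−1.475)
  = 0.69 × 0.2288 = 0.1578

0.158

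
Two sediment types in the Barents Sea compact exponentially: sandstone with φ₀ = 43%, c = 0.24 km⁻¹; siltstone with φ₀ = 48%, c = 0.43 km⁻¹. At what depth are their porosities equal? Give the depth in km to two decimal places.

0.58 km

Set φ₀ₐ e^(−cₐd) = φ₀ᵦ e^(−cᵦd) ⇒ ln(φ₀ₐ/φ₀ᵦ) = (cₐ − cᵦ)·d
d = ln(0.43/0.48) / (0.24 − 0.43) = -0.1100 / -0.19 = 0.579 km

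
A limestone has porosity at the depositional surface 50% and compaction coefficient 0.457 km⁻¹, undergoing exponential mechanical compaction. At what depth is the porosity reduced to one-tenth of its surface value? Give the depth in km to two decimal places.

5.04 km

φ/φ₀ = 1/10 ⇒ exp(−k·Z) = 1/10 ⇒ Z = ln(10) / k
Z = 2.3026 / 0.457 = 5.038 km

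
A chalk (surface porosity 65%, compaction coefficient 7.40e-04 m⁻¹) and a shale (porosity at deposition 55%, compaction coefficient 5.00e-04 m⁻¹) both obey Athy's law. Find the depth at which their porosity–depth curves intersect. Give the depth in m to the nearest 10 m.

Working in km (1 km = 1000 m; c in km⁻¹ = c in m⁻¹ × 1000):
Set φ₀ₐ e^(−cₐZ) = φ₀ᵦ e^(−cᵦZ) ⇒ ln(φ₀ₐ/φ₀ᵦ) = (cₐ − cᵦ)·Z
Z = ln(0.65/0.55) / (0.74 − 0.5) = 0.1671 / 0.24 = 0.696 km

700 m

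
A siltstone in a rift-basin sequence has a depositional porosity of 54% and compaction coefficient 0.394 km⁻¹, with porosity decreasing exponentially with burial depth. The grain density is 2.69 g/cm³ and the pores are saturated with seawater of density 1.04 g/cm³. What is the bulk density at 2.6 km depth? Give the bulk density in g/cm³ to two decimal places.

2.37 g/cm³

Porosity at depth: n = 0.54·exp(−0.394×2.6) = 0.54×0.3590 = 0.1939
Bulk density: ρ_b = (1−n)ρ_g + n·ρ_f = 0.8061×2.69 + 0.1939×1.04
       = 2.168 + 0.202 = 2.370 g/cm³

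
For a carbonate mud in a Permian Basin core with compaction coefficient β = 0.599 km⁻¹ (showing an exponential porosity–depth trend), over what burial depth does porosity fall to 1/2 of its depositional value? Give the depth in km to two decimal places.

1.16 km

phi/phi₀ = 1/2 ⇒ exp(−β·d) = 1/2 ⇒ d = ln(2) / β
d = 0.6931 / 0.599 = 1.157 km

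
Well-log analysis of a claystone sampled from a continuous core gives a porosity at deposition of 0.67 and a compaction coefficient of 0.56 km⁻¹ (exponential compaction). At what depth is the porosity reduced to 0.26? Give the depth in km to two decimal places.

Invert Athy's law: z = ln(n₀/n) / β
z = ln(0.67/0.26) / 0.56 = ln(2.577) / 0.56 = 0.9466 / 0.56 = 1.690 km

1.69 km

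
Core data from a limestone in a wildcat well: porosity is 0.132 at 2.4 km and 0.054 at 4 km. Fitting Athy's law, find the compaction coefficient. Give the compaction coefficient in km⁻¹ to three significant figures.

0.559 km⁻¹

Athy: phi(Z) = phi₀ e^(−βZ) ⇒ phi₁/phi₂ = e^{β(Z₂−Z₁)} ⇒ β = ln(phi₁/phi₂)/(Z₂−Z₁)
β = ln(0.132/0.054) / (4 − 2.4) = ln(2.444) / 1.6 = 0.8938 / 1.6 = 0.5586 km⁻¹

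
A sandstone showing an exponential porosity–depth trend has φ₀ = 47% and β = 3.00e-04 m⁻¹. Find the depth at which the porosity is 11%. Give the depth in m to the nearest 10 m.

Working in km (1 km = 1000 m; β in km⁻¹ = β in m⁻¹ × 1000):
Invert Athy's law: z = ln(φ₀/φ) / β
z = ln(0.47/0.11) / 0.3 = ln(4.273) / 0.3 = 1.4523 / 0.3 = 4.841 km

4840 m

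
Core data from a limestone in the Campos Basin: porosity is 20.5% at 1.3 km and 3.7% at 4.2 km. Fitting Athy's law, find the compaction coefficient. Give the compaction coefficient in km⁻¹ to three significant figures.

Athy: φ(Z) = φ₀ e^(−βZ) ⇒ φ₁/φ₂ = e^{β(Z₂−Z₁)} ⇒ β = ln(φ₁/φ₂)/(Z₂−Z₁)
β = ln(0.205/0.037) / (4.2 − 1.3) = ln(5.541) / 2.9 = 1.7121 / 2.9 = 0.5904 km⁻¹

0.590 km⁻¹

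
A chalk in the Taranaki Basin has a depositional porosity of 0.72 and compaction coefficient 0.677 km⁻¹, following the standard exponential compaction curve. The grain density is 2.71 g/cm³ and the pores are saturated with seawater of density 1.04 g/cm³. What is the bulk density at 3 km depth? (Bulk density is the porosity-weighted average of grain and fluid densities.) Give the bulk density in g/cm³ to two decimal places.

Porosity at depth: n = 0.72·exp(−0.677×3) = 0.72×0.1312 = 0.0945
Bulk density: ρ_b = (1−n)ρ_g + n·ρ_f = 0.9055×2.71 + 0.0945×1.04
       = 2.454 + 0.098 = 2.552 g/cm³

2.55 g/cm³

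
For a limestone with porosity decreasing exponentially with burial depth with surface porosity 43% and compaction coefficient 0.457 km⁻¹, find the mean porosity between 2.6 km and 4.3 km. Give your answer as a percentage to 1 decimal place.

⟨n⟩ = (1/(z₂−z₁)) ∫ n₀ e^(−cz) dz = n₀·(e^(−c·z₁) − e^(−c·z₂)) / (c·(z₂−z₁))
e^(−0.457×2.6) = 0.3048; e^(−0.457×4.3) = 0.1401
⟨n⟩ = 0.43 × (0.3048 − 0.1401) / (0.457 × 1.7) = 0.43 × 0.2119 = 0.0911

9.1%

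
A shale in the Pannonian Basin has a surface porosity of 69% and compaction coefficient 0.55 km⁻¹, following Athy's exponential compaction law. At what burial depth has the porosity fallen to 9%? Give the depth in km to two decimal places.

3.70 km

Invert Athy's law: z = ln(φ₀/φ) / k
z = ln(0.69/0.09) / 0.55 = ln(7.667) / 0.55 = 2.0369 / 0.55 = 3.703 km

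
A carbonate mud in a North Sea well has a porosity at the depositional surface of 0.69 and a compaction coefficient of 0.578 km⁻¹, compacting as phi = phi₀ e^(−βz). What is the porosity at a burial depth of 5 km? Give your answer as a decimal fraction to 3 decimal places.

phi = phi₀·exp(−β·z) = 0.69 × exp(−0.578 × 5) = 0.69 × exp(−2.89)
  = 0.69 × 0.0556 = 0.0383

0.038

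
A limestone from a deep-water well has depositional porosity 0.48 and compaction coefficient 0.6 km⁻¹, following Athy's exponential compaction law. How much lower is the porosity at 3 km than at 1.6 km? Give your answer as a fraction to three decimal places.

phi(1.6) = 0.48·e^(−0.6×1.6) = 0.1838
phi(3) = 0.48·e^(−0.6×3) = 0.0793
Δphi = 0.1838 − 0.0793 = 0.1044

0.104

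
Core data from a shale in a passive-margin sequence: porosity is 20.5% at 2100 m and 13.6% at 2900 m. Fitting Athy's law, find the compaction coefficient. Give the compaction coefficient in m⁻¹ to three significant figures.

0.000513 m⁻¹

Working in km (1 km = 1000 m; k in km⁻¹ = k in m⁻¹ × 1000):
Athy: phi(z) = phi₀ e^(−kz) ⇒ phi₁/phi₂ = e^{k(z₂−z₁)} ⇒ k = ln(phi₁/phi₂)/(z₂−z₁)
k = ln(0.205/0.136) / (2.9 − 2.1) = ln(1.507) / 0.8 = 0.4104 / 0.8 = 0.5129 km⁻¹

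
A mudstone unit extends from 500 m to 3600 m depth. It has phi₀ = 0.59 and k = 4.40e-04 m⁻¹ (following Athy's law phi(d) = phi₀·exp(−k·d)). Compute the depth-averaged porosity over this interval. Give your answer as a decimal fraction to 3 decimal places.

0.258

Working in km (1 km = 1000 m; k in km⁻¹ = k in m⁻¹ × 1000):
⟨phi⟩ = (1/(d₂−d₁)) ∫ phi₀ e^(−kd) dd = phi₀·(e^(−k·d₁) − e^(−k·d₂)) / (k·(d₂−d₁))
e^(−0.44×0.5) = 0.8025; e^(−0.44×3.6) = 0.2052
⟨phi⟩ = 0.59 × (0.8025 − 0.2052) / (0.44 × 3.1) = 0.59 × 0.4380 = 0.2584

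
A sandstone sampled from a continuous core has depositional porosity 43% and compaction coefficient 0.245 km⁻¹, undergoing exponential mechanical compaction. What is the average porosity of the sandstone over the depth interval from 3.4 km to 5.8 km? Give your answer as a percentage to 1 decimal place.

14.1%

⟨phi⟩ = (1/(z₂−z₁)) ∫ phi₀ e^(−βz) dz = phi₀·(e^(−β·z₁) − e^(−β·z₂)) / (β·(z₂−z₁))
e^(−0.245×3.4) = 0.4347; e^(−0.245×5.8) = 0.2415
⟨phi⟩ = 0.43 × (0.4347 − 0.2415) / (0.245 × 2.4) = 0.43 × 0.3287 = 0.1413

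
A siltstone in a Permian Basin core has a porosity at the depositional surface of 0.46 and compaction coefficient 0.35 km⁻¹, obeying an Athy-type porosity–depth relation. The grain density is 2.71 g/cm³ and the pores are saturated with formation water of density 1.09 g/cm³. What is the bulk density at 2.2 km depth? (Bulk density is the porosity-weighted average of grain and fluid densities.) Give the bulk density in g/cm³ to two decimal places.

Porosity at depth: n = 0.46·exp(−0.35×2.2) = 0.46×0.4630 = 0.2130
Bulk density: ρ_b = (1−n)ρ_g + n·ρ_f = 0.7870×2.71 + 0.2130×1.09
       = 2.133 + 0.232 = 2.365 g/cm³

2.36 g/cm³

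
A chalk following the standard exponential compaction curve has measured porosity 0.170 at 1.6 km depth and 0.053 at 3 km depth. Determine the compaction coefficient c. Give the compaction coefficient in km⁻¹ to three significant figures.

0.833 km⁻¹

Athy: phi(d) = phi₀ e^(−cd) ⇒ phi₁/phi₂ = e^{c(d₂−d₁)} ⇒ c = ln(phi₁/phi₂)/(d₂−d₁)
c = ln(0.17/0.053) / (3 − 1.6) = ln(3.208) / 1.4 = 1.1655 / 1.4 = 0.8325 km⁻¹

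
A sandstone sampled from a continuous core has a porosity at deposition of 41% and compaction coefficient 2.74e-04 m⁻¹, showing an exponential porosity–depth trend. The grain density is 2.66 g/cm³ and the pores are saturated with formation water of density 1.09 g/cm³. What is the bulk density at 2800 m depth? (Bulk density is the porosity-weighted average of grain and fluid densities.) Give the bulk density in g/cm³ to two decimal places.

2.36 g/cm³

Working in km (1 km = 1000 m; k in km⁻¹ = k in m⁻¹ × 1000):
Porosity at depth: phi = 0.41·exp(−0.274×2.8) = 0.41×0.4643 = 0.1904
Bulk density: ρ_b = (1−phi)ρ_g + phi·ρ_f = 0.8096×2.66 + 0.1904×1.09
       = 2.154 + 0.208 = 2.361 g/cm³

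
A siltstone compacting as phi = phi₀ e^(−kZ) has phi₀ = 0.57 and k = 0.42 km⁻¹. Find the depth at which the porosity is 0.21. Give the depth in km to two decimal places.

2.38 km

Invert Athy's law: Z = ln(phi₀/phi) / k
Z = ln(0.57/0.21) / 0.42 = ln(2.714) / 0.42 = 0.9985 / 0.42 = 2.377 km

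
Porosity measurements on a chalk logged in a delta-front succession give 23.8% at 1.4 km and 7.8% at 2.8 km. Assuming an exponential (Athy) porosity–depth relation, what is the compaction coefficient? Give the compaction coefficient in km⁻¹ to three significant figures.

Athy: φ(z) = φ₀ e^(−βz) ⇒ φ₁/φ₂ = e^{β(z₂−z₁)} ⇒ β = ln(φ₁/φ₂)/(z₂−z₁)
β = ln(0.238/0.078) / (2.8 − 1.4) = ln(3.051) / 1.4 = 1.1156 / 1.4 = 0.7968 km⁻¹

0.797 km⁻¹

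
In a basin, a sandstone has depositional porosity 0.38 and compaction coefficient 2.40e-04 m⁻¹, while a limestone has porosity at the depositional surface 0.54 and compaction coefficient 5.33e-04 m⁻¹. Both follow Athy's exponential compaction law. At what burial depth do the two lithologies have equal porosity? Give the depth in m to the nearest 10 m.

1200 m

Working in km (1 km = 1000 m; β in km⁻¹ = β in m⁻¹ × 1000):
Set φ₀ₐ e^(−βₐz) = φ₀ᵦ e^(−βᵦz) ⇒ ln(φ₀ₐ/φ₀ᵦ) = (βₐ − βᵦ)·z
z = ln(0.38/0.54) / (0.24 − 0.533) = -0.3514 / -0.293 = 1.199 km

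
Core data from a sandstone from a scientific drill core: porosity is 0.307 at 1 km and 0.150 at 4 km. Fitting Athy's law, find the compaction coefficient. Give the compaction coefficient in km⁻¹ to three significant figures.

0.239 km⁻¹

Athy: φ(Z) = φ₀ e^(−kZ) ⇒ φ₁/φ₂ = e^{k(Z₂−Z₁)} ⇒ k = ln(φ₁/φ₂)/(Z₂−Z₁)
k = ln(0.307/0.15) / (4 − 1) = ln(2.047) / 3 = 0.7162 / 3 = 0.2387 km⁻¹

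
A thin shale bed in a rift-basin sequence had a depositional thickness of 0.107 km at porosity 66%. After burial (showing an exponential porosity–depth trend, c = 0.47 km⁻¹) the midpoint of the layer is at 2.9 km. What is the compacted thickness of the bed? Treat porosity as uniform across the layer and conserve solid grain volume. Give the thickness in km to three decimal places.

0.044 km

Porosity at 2.9 km: phi = 0.66·exp(−0.47×2.9) = 0.1689
Solid-volume conservation: h(1−phi) = h₀(1−phi₀) ⇒ h = h₀·(1−phi₀)/(1−phi)
h = 0.107 × (1 − 0.66)/(1 − 0.1689) = 0.107 × 0.4091 = 0.0438 km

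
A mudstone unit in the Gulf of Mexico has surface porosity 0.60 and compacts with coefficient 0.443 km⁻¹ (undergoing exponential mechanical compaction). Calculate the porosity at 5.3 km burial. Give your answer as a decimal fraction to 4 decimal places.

0.0573

n = n₀·exp(−β·Z) = 0.6 × exp(−0.443 × 5.3) = 0.6 × exp(−2.348)
  = 0.6 × 0.0956 = 0.0573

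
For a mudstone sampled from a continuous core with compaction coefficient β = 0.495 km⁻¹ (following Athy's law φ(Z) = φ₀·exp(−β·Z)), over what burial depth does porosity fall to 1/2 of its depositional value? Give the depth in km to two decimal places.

φ/φ₀ = 1/2 ⇒ exp(−β·Z) = 1/2 ⇒ Z = ln(2) / β
Z = 0.6931 / 0.495 = 1.400 km

1.40 km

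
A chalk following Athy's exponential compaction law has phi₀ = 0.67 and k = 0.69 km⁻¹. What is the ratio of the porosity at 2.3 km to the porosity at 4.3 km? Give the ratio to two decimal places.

3.97

phi(Z₁)/phi(Z₂) = e^(−k·Z₁)/e^(−k·Z₂) = e^{k(Z₂−Z₁)}
= exp(0.69 × 2) = exp(1.38) = 3.9749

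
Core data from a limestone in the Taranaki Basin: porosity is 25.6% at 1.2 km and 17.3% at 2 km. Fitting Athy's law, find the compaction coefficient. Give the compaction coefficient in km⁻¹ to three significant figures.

Athy: n(d) = n₀ e^(−kd) ⇒ n₁/n₂ = e^{k(d₂−d₁)} ⇒ k = ln(n₁/n₂)/(d₂−d₁)
k = ln(0.256/0.173) / (2 − 1.2) = ln(1.48) / 0.8 = 0.3919 / 0.8 = 0.4899 km⁻¹

0.490 km⁻¹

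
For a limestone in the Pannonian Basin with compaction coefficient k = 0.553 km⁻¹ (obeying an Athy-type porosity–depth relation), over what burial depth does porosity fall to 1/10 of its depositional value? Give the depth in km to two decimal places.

φ/φ₀ = 1/10 ⇒ exp(−k·d) = 1/10 ⇒ d = ln(10) / k
d = 2.3026 / 0.553 = 4.164 km

4.16 km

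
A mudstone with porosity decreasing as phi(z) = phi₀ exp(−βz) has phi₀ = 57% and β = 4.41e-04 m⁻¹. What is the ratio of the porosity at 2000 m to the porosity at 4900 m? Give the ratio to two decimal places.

3.59

Working in km (1 km = 1000 m; β in km⁻¹ = β in m⁻¹ × 1000):
phi(z₁)/phi(z₂) = e^(−β·z₁)/e^(−β·z₂) = e^{β(z₂−z₁)}
= exp(0.441 × 2.9) = exp(1.279) = 3.5927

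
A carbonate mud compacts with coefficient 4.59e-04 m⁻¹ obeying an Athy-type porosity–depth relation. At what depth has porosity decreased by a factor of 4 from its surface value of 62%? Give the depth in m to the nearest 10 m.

3020 m

Working in km (1 km = 1000 m; c in km⁻¹ = c in m⁻¹ × 1000):
phi/phi₀ = 1/4 ⇒ exp(−c·Z) = 1/4 ⇒ Z = ln(4) / c
Z = 1.3863 / 0.459 = 3.020 km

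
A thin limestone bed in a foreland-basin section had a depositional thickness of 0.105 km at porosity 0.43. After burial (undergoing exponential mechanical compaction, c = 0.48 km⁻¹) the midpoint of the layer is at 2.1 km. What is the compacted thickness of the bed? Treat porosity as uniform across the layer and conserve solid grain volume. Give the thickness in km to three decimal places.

0.071 km

Porosity at 2.1 km: φ = 0.43·exp(−0.48×2.1) = 0.1569
Solid-volume conservation: h(1−φ) = h₀(1−φ₀) ⇒ h = h₀·(1−φ₀)/(1−φ)
h = 0.105 × (1 − 0.43)/(1 − 0.1569) = 0.105 × 0.6761 = 0.0710 km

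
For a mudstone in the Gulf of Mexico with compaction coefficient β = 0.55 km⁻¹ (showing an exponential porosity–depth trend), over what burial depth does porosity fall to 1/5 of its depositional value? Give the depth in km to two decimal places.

2.93 km

n/n₀ = 1/5 ⇒ exp(−β·d) = 1/5 ⇒ d = ln(5) / β
d = 1.6094 / 0.55 = 2.926 km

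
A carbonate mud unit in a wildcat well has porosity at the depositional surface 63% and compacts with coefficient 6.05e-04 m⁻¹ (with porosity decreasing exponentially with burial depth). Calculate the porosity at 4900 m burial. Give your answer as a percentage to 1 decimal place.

3.2%

Working in km (1 km = 1000 m; β in km⁻¹ = β in m⁻¹ × 1000):
n = n₀·exp(−β·d) = 0.63 × exp(−0.605 × 4.9) = 0.63 × exp(−2.965)
  = 0.63 × 0.0516 = 0.0325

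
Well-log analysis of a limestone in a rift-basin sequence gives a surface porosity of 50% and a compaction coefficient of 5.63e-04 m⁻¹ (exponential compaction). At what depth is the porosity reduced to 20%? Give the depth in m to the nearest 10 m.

1630 m

Working in km (1 km = 1000 m; c in km⁻¹ = c in m⁻¹ × 1000):
Invert Athy's law: z = ln(phi₀/phi) / c
z = ln(0.5/0.2) / 0.563 = ln(2.5) / 0.563 = 0.9163 / 0.563 = 1.628 km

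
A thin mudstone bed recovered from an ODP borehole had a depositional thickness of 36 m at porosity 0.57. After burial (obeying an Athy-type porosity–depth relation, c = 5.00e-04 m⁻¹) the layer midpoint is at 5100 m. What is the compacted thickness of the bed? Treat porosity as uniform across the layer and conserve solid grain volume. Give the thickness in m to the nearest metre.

Working in km (1 km = 1000 m; c in km⁻¹ = c in m⁻¹ × 1000):
Porosity at 5.1 km: n = 0.57·exp(−0.5×5.1) = 0.0445
Solid-volume conservation: h(1−n) = h₀(1−n₀) ⇒ h = h₀·(1−n₀)/(1−n)
h = 0.036 × (1 − 0.57)/(1 − 0.0445) = 0.036 × 0.4500 = 0.0162 km

16 m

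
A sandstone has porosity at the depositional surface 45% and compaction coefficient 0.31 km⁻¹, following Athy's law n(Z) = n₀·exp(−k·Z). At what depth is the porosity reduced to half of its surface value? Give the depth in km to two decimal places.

2.24 km

n/n₀ = 1/2 ⇒ exp(−k·Z) = 1/2 ⇒ Z = ln(2) / k
Z = 0.6931 / 0.31 = 2.236 km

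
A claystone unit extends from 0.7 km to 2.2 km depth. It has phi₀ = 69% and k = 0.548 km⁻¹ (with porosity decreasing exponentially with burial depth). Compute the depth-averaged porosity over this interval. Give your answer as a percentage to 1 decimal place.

⟨phi⟩ = (1/(Z₂−Z₁)) ∫ phi₀ e^(−kZ) dZ = phi₀·(e^(−k·Z₁) − e^(−k·Z₂)) / (k·(Z₂−Z₁))
e^(−0.548×0.7) = 0.6814; e^(−0.548×2.2) = 0.2995
⟨phi⟩ = 0.69 × (0.6814 − 0.2995) / (0.548 × 1.5) = 0.69 × 0.4646 = 0.3206

32.1%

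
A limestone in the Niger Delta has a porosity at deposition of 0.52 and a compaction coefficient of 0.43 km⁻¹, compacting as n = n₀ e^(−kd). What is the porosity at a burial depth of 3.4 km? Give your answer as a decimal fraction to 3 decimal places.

n = n₀·exp(−k·d) = 0.52 × exp(−0.43 × 3.4) = 0.52 × exp(−1.462)
  = 0.52 × 0.2318 = 0.1205

0.121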